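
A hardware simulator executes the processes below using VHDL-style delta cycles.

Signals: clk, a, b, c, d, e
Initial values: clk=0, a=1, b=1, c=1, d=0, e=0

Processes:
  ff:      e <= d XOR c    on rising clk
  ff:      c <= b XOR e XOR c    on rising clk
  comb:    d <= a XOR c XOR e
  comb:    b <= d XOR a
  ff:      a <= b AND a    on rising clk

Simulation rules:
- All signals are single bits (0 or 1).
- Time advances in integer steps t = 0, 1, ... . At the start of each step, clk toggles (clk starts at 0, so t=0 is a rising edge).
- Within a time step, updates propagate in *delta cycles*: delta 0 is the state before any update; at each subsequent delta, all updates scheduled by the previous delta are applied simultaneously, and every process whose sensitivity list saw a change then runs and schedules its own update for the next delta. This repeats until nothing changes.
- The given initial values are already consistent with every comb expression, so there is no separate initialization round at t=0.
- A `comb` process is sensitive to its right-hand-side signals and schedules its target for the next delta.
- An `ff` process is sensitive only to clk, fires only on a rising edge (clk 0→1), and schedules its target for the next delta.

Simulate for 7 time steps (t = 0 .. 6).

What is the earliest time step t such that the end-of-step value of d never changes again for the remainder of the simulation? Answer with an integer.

t0.Δ0 b=1 e=0 clk=0 c=1 d=0 a=1
t0.Δ1 b=1 e=0 clk=1 c=1 d=0 a=1
t0.Δ2 b=1 e=1 clk=1 c=0 d=0 a=1
t1.Δ0 b=1 e=1 clk=1 c=0 d=0 a=1
t1.Δ1 b=1 e=1 clk=0 c=0 d=0 a=1
t2.Δ0 b=1 e=1 clk=0 c=0 d=0 a=1
t2.Δ1 b=1 e=1 clk=1 c=0 d=0 a=1
t2.Δ2 b=1 e=0 clk=1 c=0 d=0 a=1
t2.Δ3 b=1 e=0 clk=1 c=0 d=1 a=1
t2.Δ4 b=0 e=0 clk=1 c=0 d=1 a=1
t3.Δ0 b=0 e=0 clk=1 c=0 d=1 a=1
t3.Δ1 b=0 e=0 clk=0 c=0 d=1 a=1
t4.Δ0 b=0 e=0 clk=0 c=0 d=1 a=1
t4.Δ1 b=0 e=0 clk=1 c=0 d=1 a=1
t4.Δ2 b=0 e=1 clk=1 c=0 d=1 a=0
t4.Δ3 b=1 e=1 clk=1 c=0 d=1 a=0
t5.Δ0 b=1 e=1 clk=1 c=0 d=1 a=0
t5.Δ1 b=1 e=1 clk=0 c=0 d=1 a=0
t6.Δ0 b=1 e=1 clk=0 c=0 d=1 a=0
t6.Δ1 b=1 e=1 clk=1 c=0 d=1 a=0

2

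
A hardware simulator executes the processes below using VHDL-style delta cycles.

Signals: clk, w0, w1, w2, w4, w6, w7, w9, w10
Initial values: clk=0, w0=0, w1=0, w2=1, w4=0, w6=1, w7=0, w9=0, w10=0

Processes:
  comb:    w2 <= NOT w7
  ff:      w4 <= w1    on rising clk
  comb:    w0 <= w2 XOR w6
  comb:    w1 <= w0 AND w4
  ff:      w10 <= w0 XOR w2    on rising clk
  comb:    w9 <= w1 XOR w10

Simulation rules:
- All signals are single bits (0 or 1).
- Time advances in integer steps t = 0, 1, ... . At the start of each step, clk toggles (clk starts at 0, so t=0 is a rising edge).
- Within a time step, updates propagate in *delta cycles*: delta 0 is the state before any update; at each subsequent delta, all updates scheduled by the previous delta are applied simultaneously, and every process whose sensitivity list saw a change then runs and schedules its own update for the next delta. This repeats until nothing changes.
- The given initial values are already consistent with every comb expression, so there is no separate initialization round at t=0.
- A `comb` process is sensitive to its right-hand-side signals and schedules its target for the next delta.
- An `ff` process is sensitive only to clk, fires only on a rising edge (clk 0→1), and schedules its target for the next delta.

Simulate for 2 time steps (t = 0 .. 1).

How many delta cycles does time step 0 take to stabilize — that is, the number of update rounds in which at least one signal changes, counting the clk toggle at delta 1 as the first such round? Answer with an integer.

[bits: w9,w6,clk,w4,w0,w7,w2,w10,w1]
t=0: Δ0=010000100 Δ1=011000100 Δ2=011000110 Δ3=111000110 | 3Δ
t=1: Δ0=111000110 Δ1=110000110 | 1Δ

3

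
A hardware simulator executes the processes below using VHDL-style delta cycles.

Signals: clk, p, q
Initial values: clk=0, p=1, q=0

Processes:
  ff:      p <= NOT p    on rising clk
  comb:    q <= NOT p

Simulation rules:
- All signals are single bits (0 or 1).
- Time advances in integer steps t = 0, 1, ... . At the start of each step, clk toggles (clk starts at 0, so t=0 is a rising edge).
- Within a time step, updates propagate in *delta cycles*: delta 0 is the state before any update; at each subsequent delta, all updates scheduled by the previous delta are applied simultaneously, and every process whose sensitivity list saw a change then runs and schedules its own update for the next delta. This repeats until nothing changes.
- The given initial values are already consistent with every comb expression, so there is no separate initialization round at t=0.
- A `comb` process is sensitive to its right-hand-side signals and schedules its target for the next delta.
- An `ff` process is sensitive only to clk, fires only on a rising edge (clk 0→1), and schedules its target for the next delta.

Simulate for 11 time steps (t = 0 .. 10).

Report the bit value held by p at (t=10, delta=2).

[bits: clk,q,p]
t=0: Δ0=001 Δ1=101 Δ2=100 Δ3=110 | 3Δ
t=1: Δ0=110 Δ1=010 | 1Δ
t=2: Δ0=010 Δ1=110 Δ2=111 Δ3=101 | 3Δ
t=3: Δ0=101 Δ1=001 | 1Δ
t=4: Δ0=001 Δ1=101 Δ2=100 Δ3=110 | 3Δ
t=5: Δ0=110 Δ1=010 | 1Δ
t=6: Δ0=010 Δ1=110 Δ2=111 Δ3=101 | 3Δ
t=7: Δ0=101 Δ1=001 | 1Δ
t=8: Δ0=001 Δ1=101 Δ2=100 Δ3=110 | 3Δ
t=9: Δ0=110 Δ1=010 | 1Δ
t=10: Δ0=010 Δ1=110 Δ2=111 Δ3=101 | 3Δ

1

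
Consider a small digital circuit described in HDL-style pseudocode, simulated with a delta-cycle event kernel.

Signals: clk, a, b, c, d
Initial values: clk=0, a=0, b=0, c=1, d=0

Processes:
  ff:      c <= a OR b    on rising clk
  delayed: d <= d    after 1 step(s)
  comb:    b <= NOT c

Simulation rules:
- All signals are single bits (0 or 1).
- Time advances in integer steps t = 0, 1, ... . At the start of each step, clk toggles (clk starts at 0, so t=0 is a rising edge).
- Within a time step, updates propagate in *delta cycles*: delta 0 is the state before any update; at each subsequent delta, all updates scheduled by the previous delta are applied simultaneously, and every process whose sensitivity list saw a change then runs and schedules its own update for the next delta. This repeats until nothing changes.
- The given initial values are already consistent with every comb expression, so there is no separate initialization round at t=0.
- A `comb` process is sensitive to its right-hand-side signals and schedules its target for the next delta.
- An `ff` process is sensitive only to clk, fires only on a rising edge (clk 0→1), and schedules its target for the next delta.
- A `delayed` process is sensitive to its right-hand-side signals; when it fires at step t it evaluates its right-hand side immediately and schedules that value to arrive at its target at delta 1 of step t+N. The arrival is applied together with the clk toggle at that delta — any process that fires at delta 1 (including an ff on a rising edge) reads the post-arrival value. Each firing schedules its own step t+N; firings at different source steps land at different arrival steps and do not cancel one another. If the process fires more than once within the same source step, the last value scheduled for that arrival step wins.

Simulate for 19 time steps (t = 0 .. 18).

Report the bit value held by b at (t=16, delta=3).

1

t0.Δ0 b=0 c=1 d=0 a=0 clk=0
t0.Δ1 b=0 c=1 d=0 a=0 clk=1
t0.Δ2 b=0 c=0 d=0 a=0 clk=1
t0.Δ3 b=1 c=0 d=0 a=0 clk=1
t1.Δ0 b=1 c=0 d=0 a=0 clk=1
t1.Δ1 b=1 c=0 d=0 a=0 clk=0
t2.Δ0 b=1 c=0 d=0 a=0 clk=0
t2.Δ1 b=1 c=0 d=0 a=0 clk=1
t2.Δ2 b=1 c=1 d=0 a=0 clk=1
t2.Δ3 b=0 c=1 d=0 a=0 clk=1
t3.Δ0 b=0 c=1 d=0 a=0 clk=1
t3.Δ1 b=0 c=1 d=0 a=0 clk=0
t4.Δ0 b=0 c=1 d=0 a=0 clk=0
t4.Δ1 b=0 c=1 d=0 a=0 clk=1
t4.Δ2 b=0 c=0 d=0 a=0 clk=1
t4.Δ3 b=1 c=0 d=0 a=0 clk=1
t5.Δ0 b=1 c=0 d=0 a=0 clk=1
t5.Δ1 b=1 c=0 d=0 a=0 clk=0
t6.Δ0 b=1 c=0 d=0 a=0 clk=0
t6.Δ1 b=1 c=0 d=0 a=0 clk=1
t6.Δ2 b=1 c=1 d=0 a=0 clk=1
t6.Δ3 b=0 c=1 d=0 a=0 clk=1
t7.Δ0 b=0 c=1 d=0 a=0 clk=1
t7.Δ1 b=0 c=1 d=0 a=0 clk=0
t8.Δ0 b=0 c=1 d=0 a=0 clk=0
t8.Δ1 b=0 c=1 d=0 a=0 clk=1
t8.Δ2 b=0 c=0 d=0 a=0 clk=1
t8.Δ3 b=1 c=0 d=0 a=0 clk=1
t9.Δ0 b=1 c=0 d=0 a=0 clk=1
t9.Δ1 b=1 c=0 d=0 a=0 clk=0
t10.Δ0 b=1 c=0 d=0 a=0 clk=0
t10.Δ1 b=1 c=0 d=0 a=0 clk=1
t10.Δ2 b=1 c=1 d=0 a=0 clk=1
t10.Δ3 b=0 c=1 d=0 a=0 clk=1
t11.Δ0 b=0 c=1 d=0 a=0 clk=1
t11.Δ1 b=0 c=1 d=0 a=0 clk=0
t12.Δ0 b=0 c=1 d=0 a=0 clk=0
t12.Δ1 b=0 c=1 d=0 a=0 clk=1
t12.Δ2 b=0 c=0 d=0 a=0 clk=1
t12.Δ3 b=1 c=0 d=0 a=0 clk=1
t13.Δ0 b=1 c=0 d=0 a=0 clk=1
t13.Δ1 b=1 c=0 d=0 a=0 clk=0
t14.Δ0 b=1 c=0 d=0 a=0 clk=0
t14.Δ1 b=1 c=0 d=0 a=0 clk=1
t14.Δ2 b=1 c=1 d=0 a=0 clk=1
t14.Δ3 b=0 c=1 d=0 a=0 clk=1
t15.Δ0 b=0 c=1 d=0 a=0 clk=1
t15.Δ1 b=0 c=1 d=0 a=0 clk=0
t16.Δ0 b=0 c=1 d=0 a=0 clk=0
t16.Δ1 b=0 c=1 d=0 a=0 clk=1
t16.Δ2 b=0 c=0 d=0 a=0 clk=1
t16.Δ3 b=1 c=0 d=0 a=0 clk=1
t17.Δ0 b=1 c=0 d=0 a=0 clk=1
t17.Δ1 b=1 c=0 d=0 a=0 clk=0
t18.Δ0 b=1 c=0 d=0 a=0 clk=0
t18.Δ1 b=1 c=0 d=0 a=0 clk=1
t18.Δ2 b=1 c=1 d=0 a=0 clk=1
t18.Δ3 b=0 c=1 d=0 a=0 clk=1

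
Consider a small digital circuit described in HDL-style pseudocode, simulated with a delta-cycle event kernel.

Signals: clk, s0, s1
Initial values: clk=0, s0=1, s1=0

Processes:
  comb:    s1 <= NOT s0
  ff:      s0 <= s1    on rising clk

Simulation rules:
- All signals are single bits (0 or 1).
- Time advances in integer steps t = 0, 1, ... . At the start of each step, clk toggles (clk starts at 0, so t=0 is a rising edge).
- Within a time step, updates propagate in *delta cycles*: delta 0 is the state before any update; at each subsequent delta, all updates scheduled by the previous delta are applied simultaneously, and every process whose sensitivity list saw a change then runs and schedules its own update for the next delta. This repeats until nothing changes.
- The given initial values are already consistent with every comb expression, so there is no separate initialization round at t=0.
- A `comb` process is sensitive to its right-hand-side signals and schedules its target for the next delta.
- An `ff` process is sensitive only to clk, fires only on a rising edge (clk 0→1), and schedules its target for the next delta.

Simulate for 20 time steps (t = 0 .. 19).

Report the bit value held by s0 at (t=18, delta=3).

1

[bits: s0,clk,s1]
t=0: Δ0=100 Δ1=110 Δ2=010 Δ3=011 | 3Δ
t=1: Δ0=011 Δ1=001 | 1Δ
t=2: Δ0=001 Δ1=011 Δ2=111 Δ3=110 | 3Δ
t=3: Δ0=110 Δ1=100 | 1Δ
t=4: Δ0=100 Δ1=110 Δ2=010 Δ3=011 | 3Δ
t=5: Δ0=011 Δ1=001 | 1Δ
t=6: Δ0=001 Δ1=011 Δ2=111 Δ3=110 | 3Δ
t=7: Δ0=110 Δ1=100 | 1Δ
t=8: Δ0=100 Δ1=110 Δ2=010 Δ3=011 | 3Δ
t=9: Δ0=011 Δ1=001 | 1Δ
t=10: Δ0=001 Δ1=011 Δ2=111 Δ3=110 | 3Δ
t=11: Δ0=110 Δ1=100 | 1Δ
t=12: Δ0=100 Δ1=110 Δ2=010 Δ3=011 | 3Δ
t=13: Δ0=011 Δ1=001 | 1Δ
t=14: Δ0=001 Δ1=011 Δ2=111 Δ3=110 | 3Δ
t=15: Δ0=110 Δ1=100 | 1Δ
t=16: Δ0=100 Δ1=110 Δ2=010 Δ3=011 | 3Δ
t=17: Δ0=011 Δ1=001 | 1Δ
t=18: Δ0=001 Δ1=011 Δ2=111 Δ3=110 | 3Δ
t=19: Δ0=110 Δ1=100 | 1Δ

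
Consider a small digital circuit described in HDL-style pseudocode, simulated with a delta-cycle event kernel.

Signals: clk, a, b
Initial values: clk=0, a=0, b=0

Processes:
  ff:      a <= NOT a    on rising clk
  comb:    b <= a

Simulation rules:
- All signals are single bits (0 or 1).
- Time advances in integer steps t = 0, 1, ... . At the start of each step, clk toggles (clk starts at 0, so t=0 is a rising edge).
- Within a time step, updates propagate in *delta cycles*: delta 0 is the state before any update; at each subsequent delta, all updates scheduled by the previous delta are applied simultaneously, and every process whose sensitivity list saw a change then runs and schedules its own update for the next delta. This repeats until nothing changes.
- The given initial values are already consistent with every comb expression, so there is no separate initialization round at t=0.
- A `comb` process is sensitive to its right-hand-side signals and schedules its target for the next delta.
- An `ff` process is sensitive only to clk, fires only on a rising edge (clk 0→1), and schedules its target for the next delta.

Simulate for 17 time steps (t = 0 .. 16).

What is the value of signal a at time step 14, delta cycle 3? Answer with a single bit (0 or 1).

0

[bits: clk,b,a]
t=0: Δ0=000 Δ1=100 Δ2=101 Δ3=111 | 3Δ
t=1: Δ0=111 Δ1=011 | 1Δ
t=2: Δ0=011 Δ1=111 Δ2=110 Δ3=100 | 3Δ
t=3: Δ0=100 Δ1=000 | 1Δ
t=4: Δ0=000 Δ1=100 Δ2=101 Δ3=111 | 3Δ
t=5: Δ0=111 Δ1=011 | 1Δ
t=6: Δ0=011 Δ1=111 Δ2=110 Δ3=100 | 3Δ
t=7: Δ0=100 Δ1=000 | 1Δ
t=8: Δ0=000 Δ1=100 Δ2=101 Δ3=111 | 3Δ
t=9: Δ0=111 Δ1=011 | 1Δ
t=10: Δ0=011 Δ1=111 Δ2=110 Δ3=100 | 3Δ
t=11: Δ0=100 Δ1=000 | 1Δ
t=12: Δ0=000 Δ1=100 Δ2=101 Δ3=111 | 3Δ
t=13: Δ0=111 Δ1=011 | 1Δ
t=14: Δ0=011 Δ1=111 Δ2=110 Δ3=100 | 3Δ
t=15: Δ0=100 Δ1=000 | 1Δ
t=16: Δ0=000 Δ1=100 Δ2=101 Δ3=111 | 3Δ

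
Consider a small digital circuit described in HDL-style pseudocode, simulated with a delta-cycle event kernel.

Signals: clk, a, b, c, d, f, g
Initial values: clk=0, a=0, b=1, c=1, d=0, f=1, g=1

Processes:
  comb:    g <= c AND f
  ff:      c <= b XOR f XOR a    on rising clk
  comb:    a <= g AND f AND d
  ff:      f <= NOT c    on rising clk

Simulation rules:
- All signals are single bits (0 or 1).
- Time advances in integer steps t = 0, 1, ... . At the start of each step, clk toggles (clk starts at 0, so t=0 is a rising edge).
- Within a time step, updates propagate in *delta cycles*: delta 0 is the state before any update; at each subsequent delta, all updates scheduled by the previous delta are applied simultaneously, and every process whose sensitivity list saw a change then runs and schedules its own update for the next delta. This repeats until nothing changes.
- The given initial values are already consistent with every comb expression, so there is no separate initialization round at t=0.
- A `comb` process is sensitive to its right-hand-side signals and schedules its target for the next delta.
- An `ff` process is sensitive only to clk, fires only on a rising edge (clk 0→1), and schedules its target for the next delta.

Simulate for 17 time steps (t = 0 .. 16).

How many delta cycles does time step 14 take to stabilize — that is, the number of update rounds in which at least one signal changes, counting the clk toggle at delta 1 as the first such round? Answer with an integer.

3

t0.Δ0 d=0 a=0 c=1 f=1 g=1 clk=0 b=1
t0.Δ1 d=0 a=0 c=1 f=1 g=1 clk=1 b=1
t0.Δ2 d=0 a=0 c=0 f=0 g=1 clk=1 b=1
t0.Δ3 d=0 a=0 c=0 f=0 g=0 clk=1 b=1
t1.Δ0 d=0 a=0 c=0 f=0 g=0 clk=1 b=1
t1.Δ1 d=0 a=0 c=0 f=0 g=0 clk=0 b=1
t2.Δ0 d=0 a=0 c=0 f=0 g=0 clk=0 b=1
t2.Δ1 d=0 a=0 c=0 f=0 g=0 clk=1 b=1
t2.Δ2 d=0 a=0 c=1 f=1 g=0 clk=1 b=1
t2.Δ3 d=0 a=0 c=1 f=1 g=1 clk=1 b=1
t3.Δ0 d=0 a=0 c=1 f=1 g=1 clk=1 b=1
t3.Δ1 d=0 a=0 c=1 f=1 g=1 clk=0 b=1
t4.Δ0 d=0 a=0 c=1 f=1 g=1 clk=0 b=1
t4.Δ1 d=0 a=0 c=1 f=1 g=1 clk=1 b=1
t4.Δ2 d=0 a=0 c=0 f=0 g=1 clk=1 b=1
t4.Δ3 d=0 a=0 c=0 f=0 g=0 clk=1 b=1
t5.Δ0 d=0 a=0 c=0 f=0 g=0 clk=1 b=1
t5.Δ1 d=0 a=0 c=0 f=0 g=0 clk=0 b=1
t6.Δ0 d=0 a=0 c=0 f=0 g=0 clk=0 b=1
t6.Δ1 d=0 a=0 c=0 f=0 g=0 clk=1 b=1
t6.Δ2 d=0 a=0 c=1 f=1 g=0 clk=1 b=1
t6.Δ3 d=0 a=0 c=1 f=1 g=1 clk=1 b=1
t7.Δ0 d=0 a=0 c=1 f=1 g=1 clk=1 b=1
t7.Δ1 d=0 a=0 c=1 f=1 g=1 clk=0 b=1
t8.Δ0 d=0 a=0 c=1 f=1 g=1 clk=0 b=1
t8.Δ1 d=0 a=0 c=1 f=1 g=1 clk=1 b=1
t8.Δ2 d=0 a=0 c=0 f=0 g=1 clk=1 b=1
t8.Δ3 d=0 a=0 c=0 f=0 g=0 clk=1 b=1
t9.Δ0 d=0 a=0 c=0 f=0 g=0 clk=1 b=1
t9.Δ1 d=0 a=0 c=0 f=0 g=0 clk=0 b=1
t10.Δ0 d=0 a=0 c=0 f=0 g=0 clk=0 b=1
t10.Δ1 d=0 a=0 c=0 f=0 g=0 clk=1 b=1
t10.Δ2 d=0 a=0 c=1 f=1 g=0 clk=1 b=1
t10.Δ3 d=0 a=0 c=1 f=1 g=1 clk=1 b=1
t11.Δ0 d=0 a=0 c=1 f=1 g=1 clk=1 b=1
t11.Δ1 d=0 a=0 c=1 f=1 g=1 clk=0 b=1
t12.Δ0 d=0 a=0 c=1 f=1 g=1 clk=0 b=1
t12.Δ1 d=0 a=0 c=1 f=1 g=1 clk=1 b=1
t12.Δ2 d=0 a=0 c=0 f=0 g=1 clk=1 b=1
t12.Δ3 d=0 a=0 c=0 f=0 g=0 clk=1 b=1
t13.Δ0 d=0 a=0 c=0 f=0 g=0 clk=1 b=1
t13.Δ1 d=0 a=0 c=0 f=0 g=0 clk=0 b=1
t14.Δ0 d=0 a=0 c=0 f=0 g=0 clk=0 b=1
t14.Δ1 d=0 a=0 c=0 f=0 g=0 clk=1 b=1
t14.Δ2 d=0 a=0 c=1 f=1 g=0 clk=1 b=1
t14.Δ3 d=0 a=0 c=1 f=1 g=1 clk=1 b=1
t15.Δ0 d=0 a=0 c=1 f=1 g=1 clk=1 b=1
t15.Δ1 d=0 a=0 c=1 f=1 g=1 clk=0 b=1
t16.Δ0 d=0 a=0 c=1 f=1 g=1 clk=0 b=1
t16.Δ1 d=0 a=0 c=1 f=1 g=1 clk=1 b=1
t16.Δ2 d=0 a=0 c=0 f=0 g=1 clk=1 b=1
t16.Δ3 d=0 a=0 c=0 f=0 g=0 clk=1 b=1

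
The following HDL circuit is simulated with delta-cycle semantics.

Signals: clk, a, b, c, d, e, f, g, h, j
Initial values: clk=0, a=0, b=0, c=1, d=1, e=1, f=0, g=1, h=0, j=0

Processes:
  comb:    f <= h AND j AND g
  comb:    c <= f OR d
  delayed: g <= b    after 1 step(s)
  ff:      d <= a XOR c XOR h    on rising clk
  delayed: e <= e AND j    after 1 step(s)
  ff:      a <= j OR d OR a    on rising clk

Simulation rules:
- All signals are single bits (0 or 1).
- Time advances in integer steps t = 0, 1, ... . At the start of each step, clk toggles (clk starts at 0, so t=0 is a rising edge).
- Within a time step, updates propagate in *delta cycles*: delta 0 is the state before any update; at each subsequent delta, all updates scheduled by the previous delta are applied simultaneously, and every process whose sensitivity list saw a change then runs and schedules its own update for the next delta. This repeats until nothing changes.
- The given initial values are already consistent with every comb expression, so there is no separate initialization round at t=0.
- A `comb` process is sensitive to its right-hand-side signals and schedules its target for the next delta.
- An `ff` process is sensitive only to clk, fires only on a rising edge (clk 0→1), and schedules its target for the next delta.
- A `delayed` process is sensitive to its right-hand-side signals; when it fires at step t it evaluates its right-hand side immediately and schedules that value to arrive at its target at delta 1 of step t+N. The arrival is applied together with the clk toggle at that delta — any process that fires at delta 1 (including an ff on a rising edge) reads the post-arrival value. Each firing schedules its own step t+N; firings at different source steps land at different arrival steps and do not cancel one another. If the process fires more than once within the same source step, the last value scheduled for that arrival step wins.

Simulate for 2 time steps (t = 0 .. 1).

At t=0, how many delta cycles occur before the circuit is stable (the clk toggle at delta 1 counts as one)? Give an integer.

t0.Δ0 clk=0 c=1 e=1 b=0 g=1 a=0 d=1 f=0 h=0 j=0
t0.Δ1 clk=1 c=1 e=1 b=0 g=1 a=0 d=1 f=0 h=0 j=0
t0.Δ2 clk=1 c=1 e=1 b=0 g=1 a=1 d=1 f=0 h=0 j=0
t1.Δ0 clk=1 c=1 e=1 b=0 g=1 a=1 d=1 f=0 h=0 j=0
t1.Δ1 clk=0 c=1 e=1 b=0 g=1 a=1 d=1 f=0 h=0 j=0

2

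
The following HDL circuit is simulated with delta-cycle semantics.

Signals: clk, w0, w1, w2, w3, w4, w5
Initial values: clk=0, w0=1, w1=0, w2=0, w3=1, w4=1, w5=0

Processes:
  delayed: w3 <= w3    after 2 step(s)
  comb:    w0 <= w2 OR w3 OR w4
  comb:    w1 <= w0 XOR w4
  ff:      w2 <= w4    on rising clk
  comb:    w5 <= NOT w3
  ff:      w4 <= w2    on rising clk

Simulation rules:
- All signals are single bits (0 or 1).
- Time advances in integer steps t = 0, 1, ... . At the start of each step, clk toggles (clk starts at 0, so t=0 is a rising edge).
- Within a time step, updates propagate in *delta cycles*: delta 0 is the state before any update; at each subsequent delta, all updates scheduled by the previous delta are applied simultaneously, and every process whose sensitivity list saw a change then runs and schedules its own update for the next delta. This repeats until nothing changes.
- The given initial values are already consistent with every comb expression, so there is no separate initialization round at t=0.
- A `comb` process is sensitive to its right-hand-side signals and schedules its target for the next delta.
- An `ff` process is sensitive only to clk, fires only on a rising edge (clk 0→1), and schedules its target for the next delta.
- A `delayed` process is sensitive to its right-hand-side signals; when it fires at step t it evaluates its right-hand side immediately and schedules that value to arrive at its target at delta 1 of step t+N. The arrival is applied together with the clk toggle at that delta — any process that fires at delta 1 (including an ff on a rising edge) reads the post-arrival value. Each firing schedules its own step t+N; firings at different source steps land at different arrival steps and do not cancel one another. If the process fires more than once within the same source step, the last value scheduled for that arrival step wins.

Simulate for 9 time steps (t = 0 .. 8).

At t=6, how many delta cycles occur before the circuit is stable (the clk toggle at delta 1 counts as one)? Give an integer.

t0.Δ0 clk=0 w0=1 w4=1 w5=0 w3=1 w2=0 w1=0
t0.Δ1 clk=1 w0=1 w4=1 w5=0 w3=1 w2=0 w1=0
t0.Δ2 clk=1 w0=1 w4=0 w5=0 w3=1 w2=1 w1=0
t0.Δ3 clk=1 w0=1 w4=0 w5=0 w3=1 w2=1 w1=1
t1.Δ0 clk=1 w0=1 w4=0 w5=0 w3=1 w2=1 w1=1
t1.Δ1 clk=0 w0=1 w4=0 w5=0 w3=1 w2=1 w1=1
t2.Δ0 clk=0 w0=1 w4=0 w5=0 w3=1 w2=1 w1=1
t2.Δ1 clk=1 w0=1 w4=0 w5=0 w3=1 w2=1 w1=1
t2.Δ2 clk=1 w0=1 w4=1 w5=0 w3=1 w2=0 w1=1
t2.Δ3 clk=1 w0=1 w4=1 w5=0 w3=1 w2=0 w1=0
t3.Δ0 clk=1 w0=1 w4=1 w5=0 w3=1 w2=0 w1=0
t3.Δ1 clk=0 w0=1 w4=1 w5=0 w3=1 w2=0 w1=0
t4.Δ0 clk=0 w0=1 w4=1 w5=0 w3=1 w2=0 w1=0
t4.Δ1 clk=1 w0=1 w4=1 w5=0 w3=1 w2=0 w1=0
t4.Δ2 clk=1 w0=1 w4=0 w5=0 w3=1 w2=1 w1=0
t4.Δ3 clk=1 w0=1 w4=0 w5=0 w3=1 w2=1 w1=1
t5.Δ0 clk=1 w0=1 w4=0 w5=0 w3=1 w2=1 w1=1
t5.Δ1 clk=0 w0=1 w4=0 w5=0 w3=1 w2=1 w1=1
t6.Δ0 clk=0 w0=1 w4=0 w5=0 w3=1 w2=1 w1=1
t6.Δ1 clk=1 w0=1 w4=0 w5=0 w3=1 w2=1 w1=1
t6.Δ2 clk=1 w0=1 w4=1 w5=0 w3=1 w2=0 w1=1
t6.Δ3 clk=1 w0=1 w4=1 w5=0 w3=1 w2=0 w1=0
t7.Δ0 clk=1 w0=1 w4=1 w5=0 w3=1 w2=0 w1=0
t7.Δ1 clk=0 w0=1 w4=1 w5=0 w3=1 w2=0 w1=0
t8.Δ0 clk=0 w0=1 w4=1 w5=0 w3=1 w2=0 w1=0
t8.Δ1 clk=1 w0=1 w4=1 w5=0 w3=1 w2=0 w1=0
t8.Δ2 clk=1 w0=1 w4=0 w5=0 w3=1 w2=1 w1=0
t8.Δ3 clk=1 w0=1 w4=0 w5=0 w3=1 w2=1 w1=1

3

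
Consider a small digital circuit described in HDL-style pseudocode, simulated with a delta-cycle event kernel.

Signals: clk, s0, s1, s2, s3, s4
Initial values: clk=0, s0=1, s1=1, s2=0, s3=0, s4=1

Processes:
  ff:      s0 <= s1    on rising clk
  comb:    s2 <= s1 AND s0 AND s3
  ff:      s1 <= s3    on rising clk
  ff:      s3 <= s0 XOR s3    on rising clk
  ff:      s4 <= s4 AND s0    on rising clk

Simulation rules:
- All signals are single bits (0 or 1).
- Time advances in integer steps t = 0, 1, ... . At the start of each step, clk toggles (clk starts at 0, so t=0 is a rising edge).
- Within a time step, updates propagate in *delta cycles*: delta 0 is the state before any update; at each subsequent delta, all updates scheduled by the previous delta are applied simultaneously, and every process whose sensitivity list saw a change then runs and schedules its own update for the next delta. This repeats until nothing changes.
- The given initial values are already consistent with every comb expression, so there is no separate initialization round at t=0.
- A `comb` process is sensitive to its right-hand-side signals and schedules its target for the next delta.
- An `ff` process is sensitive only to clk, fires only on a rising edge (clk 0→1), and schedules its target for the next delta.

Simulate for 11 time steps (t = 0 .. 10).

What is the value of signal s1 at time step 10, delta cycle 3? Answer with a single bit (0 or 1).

1

t=0 Δ0: clk=0 s2=0 s0=1 s4=1 s3=0 s1=1
  Δ1: clk:0→1
  Δ2: s3:0→1, s1:1→0
  (2Δ to stable)
t=1 Δ0: clk=1 s2=0 s0=1 s4=1 s3=1 s1=0
  Δ1: clk:1→0
  (1Δ to stable)
t=2 Δ0: clk=0 s2=0 s0=1 s4=1 s3=1 s1=0
  Δ1: clk:0→1
  Δ2: s0:1→0, s3:1→0, s1:0→1
  (2Δ to stable)
t=3 Δ0: clk=1 s2=0 s0=0 s4=1 s3=0 s1=1
  Δ1: clk:1→0
  (1Δ to stable)
t=4 Δ0: clk=0 s2=0 s0=0 s4=1 s3=0 s1=1
  Δ1: clk:0→1
  Δ2: s0:0→1, s4:1→0, s1:1→0
  (2Δ to stable)
t=5 Δ0: clk=1 s2=0 s0=1 s4=0 s3=0 s1=0
  Δ1: clk:1→0
  (1Δ to stable)
t=6 Δ0: clk=0 s2=0 s0=1 s4=0 s3=0 s1=0
  Δ1: clk:0→1
  Δ2: s0:1→0, s3:0→1
  (2Δ to stable)
t=7 Δ0: clk=1 s2=0 s0=0 s4=0 s3=1 s1=0
  Δ1: clk:1→0
  (1Δ to stable)
t=8 Δ0: clk=0 s2=0 s0=0 s4=0 s3=1 s1=0
  Δ1: clk:0→1
  Δ2: s1:0→1
  (2Δ to stable)
t=9 Δ0: clk=1 s2=0 s0=0 s4=0 s3=1 s1=1
  Δ1: clk:1→0
  (1Δ to stable)
t=10 Δ0: clk=0 s2=0 s0=0 s4=0 s3=1 s1=1
  Δ1: clk:0→1
  Δ2: s0:0→1
  Δ3: s2:0→1
  (3Δ to stable)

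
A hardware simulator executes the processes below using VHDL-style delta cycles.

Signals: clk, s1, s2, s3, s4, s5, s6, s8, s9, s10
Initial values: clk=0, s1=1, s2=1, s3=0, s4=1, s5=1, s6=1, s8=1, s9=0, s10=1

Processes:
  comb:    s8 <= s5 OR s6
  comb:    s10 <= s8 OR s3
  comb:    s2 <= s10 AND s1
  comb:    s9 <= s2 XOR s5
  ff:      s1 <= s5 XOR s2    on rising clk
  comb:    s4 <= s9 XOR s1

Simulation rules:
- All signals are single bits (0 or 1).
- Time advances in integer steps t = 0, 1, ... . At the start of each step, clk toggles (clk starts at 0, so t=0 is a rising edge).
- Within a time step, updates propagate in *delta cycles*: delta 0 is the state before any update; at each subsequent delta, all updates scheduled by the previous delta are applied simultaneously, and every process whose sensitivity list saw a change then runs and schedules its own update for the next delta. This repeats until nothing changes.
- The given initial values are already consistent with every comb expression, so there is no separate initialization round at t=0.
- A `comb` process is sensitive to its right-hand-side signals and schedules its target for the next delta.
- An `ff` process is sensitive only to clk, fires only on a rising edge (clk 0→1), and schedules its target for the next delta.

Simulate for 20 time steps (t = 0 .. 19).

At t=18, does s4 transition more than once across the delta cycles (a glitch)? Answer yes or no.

[bits: s9,clk,s1,s3,s10,s2,s8,s4,s6,s5]
t=0: Δ0=0010111111 Δ1=0110111111 Δ2=0100111111 Δ3=0100101011 Δ4=1100101011 Δ5=1100101111 | 5Δ
t=1: Δ0=1100101111 Δ1=1000101111 | 1Δ
t=2: Δ0=1000101111 Δ1=1100101111 Δ2=1110101111 Δ3=1110111011 Δ4=0110111011 Δ5=0110111111 | 5Δ
t=3: Δ0=0110111111 Δ1=0010111111 | 1Δ
t=4: Δ0=0010111111 Δ1=0110111111 Δ2=0100111111 Δ3=0100101011 Δ4=1100101011 Δ5=1100101111 | 5Δ
t=5: Δ0=1100101111 Δ1=1000101111 | 1Δ
t=6: Δ0=1000101111 Δ1=1100101111 Δ2=1110101111 Δ3=1110111011 Δ4=0110111011 Δ5=0110111111 | 5Δ
t=7: Δ0=0110111111 Δ1=0010111111 | 1Δ
t=8: Δ0=0010111111 Δ1=0110111111 Δ2=0100111111 Δ3=0100101011 Δ4=1100101011 Δ5=1100101111 | 5Δ
t=9: Δ0=1100101111 Δ1=1000101111 | 1Δ
t=10: Δ0=1000101111 Δ1=1100101111 Δ2=1110101111 Δ3=1110111011 Δ4=0110111011 Δ5=0110111111 | 5Δ
t=11: Δ0=0110111111 Δ1=0010111111 | 1Δ
t=12: Δ0=0010111111 Δ1=0110111111 Δ2=0100111111 Δ3=0100101011 Δ4=1100101011 Δ5=1100101111 | 5Δ
t=13: Δ0=1100101111 Δ1=1000101111 | 1Δ
t=14: Δ0=1000101111 Δ1=1100101111 Δ2=1110101111 Δ3=1110111011 Δ4=0110111011 Δ5=0110111111 | 5Δ
t=15: Δ0=0110111111 Δ1=0010111111 | 1Δ
t=16: Δ0=0010111111 Δ1=0110111111 Δ2=0100111111 Δ3=0100101011 Δ4=1100101011 Δ5=1100101111 | 5Δ
t=17: Δ0=1100101111 Δ1=1000101111 | 1Δ
t=18: Δ0=1000101111 Δ1=1100101111 Δ2=1110101111 Δ3=1110111011 Δ4=0110111011 Δ5=0110111111 | 5Δ
t=19: Δ0=0110111111 Δ1=0010111111 | 1Δ

yes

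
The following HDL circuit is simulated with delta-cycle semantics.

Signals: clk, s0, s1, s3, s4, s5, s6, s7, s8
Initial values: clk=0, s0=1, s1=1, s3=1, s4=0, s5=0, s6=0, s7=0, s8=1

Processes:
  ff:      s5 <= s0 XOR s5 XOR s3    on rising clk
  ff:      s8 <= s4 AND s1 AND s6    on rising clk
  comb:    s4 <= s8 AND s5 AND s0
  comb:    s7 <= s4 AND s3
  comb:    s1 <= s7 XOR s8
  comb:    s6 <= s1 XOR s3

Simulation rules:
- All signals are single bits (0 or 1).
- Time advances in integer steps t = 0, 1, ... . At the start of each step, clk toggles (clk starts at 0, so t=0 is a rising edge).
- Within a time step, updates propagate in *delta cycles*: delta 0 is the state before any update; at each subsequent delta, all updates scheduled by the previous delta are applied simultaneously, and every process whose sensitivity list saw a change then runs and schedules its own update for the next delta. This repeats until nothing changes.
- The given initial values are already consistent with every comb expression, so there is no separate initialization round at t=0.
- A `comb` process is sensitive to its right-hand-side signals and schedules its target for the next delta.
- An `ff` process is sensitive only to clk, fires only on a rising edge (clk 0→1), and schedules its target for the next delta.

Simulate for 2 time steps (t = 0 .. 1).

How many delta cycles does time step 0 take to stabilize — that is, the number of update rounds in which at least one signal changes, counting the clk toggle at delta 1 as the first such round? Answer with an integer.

4

t=0 Δ0: s4=0 s5=0 s6=0 s0=1 clk=0 s3=1 s1=1 s8=1 s7=0
  Δ1: clk:0→1
  Δ2: s8:1→0
  Δ3: s1:1→0
  Δ4: s6:0→1
  (4Δ to stable)
t=1 Δ0: s4=0 s5=0 s6=1 s0=1 clk=1 s3=1 s1=0 s8=0 s7=0
  Δ1: clk:1→0
  (1Δ to stable)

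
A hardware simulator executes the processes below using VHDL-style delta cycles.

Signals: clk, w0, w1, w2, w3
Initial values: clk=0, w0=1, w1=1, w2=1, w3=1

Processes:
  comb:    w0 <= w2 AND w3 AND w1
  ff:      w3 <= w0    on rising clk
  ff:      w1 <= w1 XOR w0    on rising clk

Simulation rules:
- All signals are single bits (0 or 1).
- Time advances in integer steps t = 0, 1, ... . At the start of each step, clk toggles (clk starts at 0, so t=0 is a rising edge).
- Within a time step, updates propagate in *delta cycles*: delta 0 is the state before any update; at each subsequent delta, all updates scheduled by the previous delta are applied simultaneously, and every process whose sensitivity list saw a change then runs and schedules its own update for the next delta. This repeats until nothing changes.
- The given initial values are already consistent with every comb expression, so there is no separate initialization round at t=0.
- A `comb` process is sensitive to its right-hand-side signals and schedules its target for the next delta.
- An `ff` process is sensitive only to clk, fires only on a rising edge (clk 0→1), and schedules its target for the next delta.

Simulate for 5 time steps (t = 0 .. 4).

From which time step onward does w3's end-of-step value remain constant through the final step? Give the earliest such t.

t=0 Δ0: w1=1 w3=1 w2=1 clk=0 w0=1
  Δ1: clk:0→1
  Δ2: w1:1→0
  Δ3: w0:1→0
  (3Δ to stable)
t=1 Δ0: w1=0 w3=1 w2=1 clk=1 w0=0
  Δ1: clk:1→0
  (1Δ to stable)
t=2 Δ0: w1=0 w3=1 w2=1 clk=0 w0=0
  Δ1: clk:0→1
  Δ2: w3:1→0
  (2Δ to stable)
t=3 Δ0: w1=0 w3=0 w2=1 clk=1 w0=0
  Δ1: clk:1→0
  (1Δ to stable)
t=4 Δ0: w1=0 w3=0 w2=1 clk=0 w0=0
  Δ1: clk:0→1
  (1Δ to stable)

2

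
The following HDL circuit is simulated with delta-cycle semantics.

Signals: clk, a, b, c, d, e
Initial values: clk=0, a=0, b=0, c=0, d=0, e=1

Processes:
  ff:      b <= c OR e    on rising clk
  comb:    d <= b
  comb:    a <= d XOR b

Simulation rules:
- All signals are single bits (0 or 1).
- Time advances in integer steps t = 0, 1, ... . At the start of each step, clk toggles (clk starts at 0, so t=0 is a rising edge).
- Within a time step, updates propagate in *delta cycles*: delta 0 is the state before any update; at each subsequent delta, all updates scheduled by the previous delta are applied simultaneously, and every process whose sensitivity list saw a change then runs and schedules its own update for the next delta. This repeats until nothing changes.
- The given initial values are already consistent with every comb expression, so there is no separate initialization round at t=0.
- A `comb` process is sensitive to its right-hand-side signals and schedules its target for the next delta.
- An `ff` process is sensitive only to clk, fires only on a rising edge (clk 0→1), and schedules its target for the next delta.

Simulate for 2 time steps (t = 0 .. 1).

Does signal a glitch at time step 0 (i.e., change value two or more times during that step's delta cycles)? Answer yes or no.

t=0 Δ0: a=0 c=0 b=0 clk=0 e=1 d=0
  Δ1: clk:0→1
  Δ2: b:0→1
  Δ3: a:0→1, d:0→1
  Δ4: a:1→0
  (4Δ to stable)
t=1 Δ0: a=0 c=0 b=1 clk=1 e=1 d=1
  Δ1: clk:1→0
  (1Δ to stable)

yes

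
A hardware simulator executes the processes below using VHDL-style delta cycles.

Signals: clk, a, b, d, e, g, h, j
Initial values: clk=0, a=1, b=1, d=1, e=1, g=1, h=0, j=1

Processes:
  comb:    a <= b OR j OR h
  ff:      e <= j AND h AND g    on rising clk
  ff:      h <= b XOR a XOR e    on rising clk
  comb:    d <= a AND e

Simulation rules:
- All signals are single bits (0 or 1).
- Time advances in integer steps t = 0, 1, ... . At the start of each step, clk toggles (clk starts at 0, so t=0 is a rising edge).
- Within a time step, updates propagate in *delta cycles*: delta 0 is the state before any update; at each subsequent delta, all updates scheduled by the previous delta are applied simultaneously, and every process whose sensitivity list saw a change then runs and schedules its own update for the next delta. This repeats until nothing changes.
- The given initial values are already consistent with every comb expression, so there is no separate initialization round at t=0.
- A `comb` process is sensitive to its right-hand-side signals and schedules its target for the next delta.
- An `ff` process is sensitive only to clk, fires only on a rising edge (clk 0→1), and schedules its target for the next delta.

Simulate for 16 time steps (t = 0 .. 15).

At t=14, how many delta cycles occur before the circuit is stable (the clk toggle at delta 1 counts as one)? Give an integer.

t=0 Δ0: e=1 b=1 d=1 g=1 clk=0 h=0 j=1 a=1
  Δ1: clk:0→1
  Δ2: e:1→0, h:0→1
  Δ3: d:1→0
  (3Δ to stable)
t=1 Δ0: e=0 b=1 d=0 g=1 clk=1 h=1 j=1 a=1
  Δ1: clk:1→0
  (1Δ to stable)
t=2 Δ0: e=0 b=1 d=0 g=1 clk=0 h=1 j=1 a=1
  Δ1: clk:0→1
  Δ2: e:0→1, h:1→0
  Δ3: d:0→1
  (3Δ to stable)
t=3 Δ0: e=1 b=1 d=1 g=1 clk=1 h=0 j=1 a=1
  Δ1: clk:1→0
  (1Δ to stable)
t=4 Δ0: e=1 b=1 d=1 g=1 clk=0 h=0 j=1 a=1
  Δ1: clk:0→1
  Δ2: e:1→0, h:0→1
  Δ3: d:1→0
  (3Δ to stable)
t=5 Δ0: e=0 b=1 d=0 g=1 clk=1 h=1 j=1 a=1
  Δ1: clk:1→0
  (1Δ to stable)
t=6 Δ0: e=0 b=1 d=0 g=1 clk=0 h=1 j=1 a=1
  Δ1: clk:0→1
  Δ2: e:0→1, h:1→0
  Δ3: d:0→1
  (3Δ to stable)
t=7 Δ0: e=1 b=1 d=1 g=1 clk=1 h=0 j=1 a=1
  Δ1: clk:1→0
  (1Δ to stable)
t=8 Δ0: e=1 b=1 d=1 g=1 clk=0 h=0 j=1 a=1
  Δ1: clk:0→1
  Δ2: e:1→0, h:0→1
  Δ3: d:1→0
  (3Δ to stable)
t=9 Δ0: e=0 b=1 d=0 g=1 clk=1 h=1 j=1 a=1
  Δ1: clk:1→0
  (1Δ to stable)
t=10 Δ0: e=0 b=1 d=0 g=1 clk=0 h=1 j=1 a=1
  Δ1: clk:0→1
  Δ2: e:0→1, h:1→0
  Δ3: d:0→1
  (3Δ to stable)
t=11 Δ0: e=1 b=1 d=1 g=1 clk=1 h=0 j=1 a=1
  Δ1: clk:1→0
  (1Δ to stable)
t=12 Δ0: e=1 b=1 d=1 g=1 clk=0 h=0 j=1 a=1
  Δ1: clk:0→1
  Δ2: e:1→0, h:0→1
  Δ3: d:1→0
  (3Δ to stable)
t=13 Δ0: e=0 b=1 d=0 g=1 clk=1 h=1 j=1 a=1
  Δ1: clk:1→0
  (1Δ to stable)
t=14 Δ0: e=0 b=1 d=0 g=1 clk=0 h=1 j=1 a=1
  Δ1: clk:0→1
  Δ2: e:0→1, h:1→0
  Δ3: d:0→1
  (3Δ to stable)
t=15 Δ0: e=1 b=1 d=1 g=1 clk=1 h=0 j=1 a=1
  Δ1: clk:1→0
  (1Δ to stable)

3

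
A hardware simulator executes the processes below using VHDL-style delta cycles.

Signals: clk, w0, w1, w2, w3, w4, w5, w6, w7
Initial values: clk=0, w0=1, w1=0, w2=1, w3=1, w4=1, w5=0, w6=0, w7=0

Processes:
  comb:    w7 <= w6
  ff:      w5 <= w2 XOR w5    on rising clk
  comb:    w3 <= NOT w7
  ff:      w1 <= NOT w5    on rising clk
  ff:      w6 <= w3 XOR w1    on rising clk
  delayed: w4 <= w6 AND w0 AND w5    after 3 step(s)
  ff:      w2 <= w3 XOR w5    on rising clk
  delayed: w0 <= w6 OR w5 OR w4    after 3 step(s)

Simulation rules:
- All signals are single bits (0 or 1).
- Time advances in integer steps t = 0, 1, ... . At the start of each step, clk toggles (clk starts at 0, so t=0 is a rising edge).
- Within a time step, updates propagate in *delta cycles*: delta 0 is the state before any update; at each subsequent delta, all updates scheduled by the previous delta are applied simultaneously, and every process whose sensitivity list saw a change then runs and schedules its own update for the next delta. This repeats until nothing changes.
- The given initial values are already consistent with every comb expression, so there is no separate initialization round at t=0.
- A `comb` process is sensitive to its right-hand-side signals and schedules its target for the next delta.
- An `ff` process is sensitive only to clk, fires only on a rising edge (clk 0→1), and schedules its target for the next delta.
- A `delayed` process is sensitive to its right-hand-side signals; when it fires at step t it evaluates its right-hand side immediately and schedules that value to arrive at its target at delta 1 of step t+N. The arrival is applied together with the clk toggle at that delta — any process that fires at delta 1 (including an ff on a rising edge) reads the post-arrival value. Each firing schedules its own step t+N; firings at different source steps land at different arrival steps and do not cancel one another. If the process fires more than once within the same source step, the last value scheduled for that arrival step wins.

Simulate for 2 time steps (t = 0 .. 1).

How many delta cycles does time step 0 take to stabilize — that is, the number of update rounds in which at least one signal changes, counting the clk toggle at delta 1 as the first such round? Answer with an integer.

4

[bits: w2,w4,w7,clk,w5,w3,w6,w1,w0]
t=0: Δ0=110001001 Δ1=110101001 Δ2=110111111 Δ3=111111111 Δ4=111110111 | 4Δ
t=1: Δ0=111110111 Δ1=111010111 | 1Δ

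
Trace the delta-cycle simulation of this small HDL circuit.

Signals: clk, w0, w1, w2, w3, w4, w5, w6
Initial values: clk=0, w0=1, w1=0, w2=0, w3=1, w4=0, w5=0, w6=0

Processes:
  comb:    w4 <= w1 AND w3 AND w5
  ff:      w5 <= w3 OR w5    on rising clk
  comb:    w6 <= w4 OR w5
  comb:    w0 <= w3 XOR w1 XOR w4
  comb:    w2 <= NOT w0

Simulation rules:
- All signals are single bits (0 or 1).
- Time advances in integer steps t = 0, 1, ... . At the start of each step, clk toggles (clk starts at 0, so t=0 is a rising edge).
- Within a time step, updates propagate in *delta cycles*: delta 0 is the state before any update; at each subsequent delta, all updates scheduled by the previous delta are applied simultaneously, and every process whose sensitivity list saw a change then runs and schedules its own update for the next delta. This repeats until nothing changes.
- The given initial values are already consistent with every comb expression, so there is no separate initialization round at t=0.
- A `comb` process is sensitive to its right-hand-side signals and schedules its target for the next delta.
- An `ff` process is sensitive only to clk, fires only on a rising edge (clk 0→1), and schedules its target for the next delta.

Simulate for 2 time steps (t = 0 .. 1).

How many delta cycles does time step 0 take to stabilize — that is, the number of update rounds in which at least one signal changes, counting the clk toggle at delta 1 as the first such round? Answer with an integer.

t0.Δ0 w6=0 w4=0 w2=0 w3=1 w1=0 w5=0 w0=1 clk=0
t0.Δ1 w6=0 w4=0 w2=0 w3=1 w1=0 w5=0 w0=1 clk=1
t0.Δ2 w6=0 w4=0 w2=0 w3=1 w1=0 w5=1 w0=1 clk=1
t0.Δ3 w6=1 w4=0 w2=0 w3=1 w1=0 w5=1 w0=1 clk=1
t1.Δ0 w6=1 w4=0 w2=0 w3=1 w1=0 w5=1 w0=1 clk=1
t1.Δ1 w6=1 w4=0 w2=0 w3=1 w1=0 w5=1 w0=1 clk=0

3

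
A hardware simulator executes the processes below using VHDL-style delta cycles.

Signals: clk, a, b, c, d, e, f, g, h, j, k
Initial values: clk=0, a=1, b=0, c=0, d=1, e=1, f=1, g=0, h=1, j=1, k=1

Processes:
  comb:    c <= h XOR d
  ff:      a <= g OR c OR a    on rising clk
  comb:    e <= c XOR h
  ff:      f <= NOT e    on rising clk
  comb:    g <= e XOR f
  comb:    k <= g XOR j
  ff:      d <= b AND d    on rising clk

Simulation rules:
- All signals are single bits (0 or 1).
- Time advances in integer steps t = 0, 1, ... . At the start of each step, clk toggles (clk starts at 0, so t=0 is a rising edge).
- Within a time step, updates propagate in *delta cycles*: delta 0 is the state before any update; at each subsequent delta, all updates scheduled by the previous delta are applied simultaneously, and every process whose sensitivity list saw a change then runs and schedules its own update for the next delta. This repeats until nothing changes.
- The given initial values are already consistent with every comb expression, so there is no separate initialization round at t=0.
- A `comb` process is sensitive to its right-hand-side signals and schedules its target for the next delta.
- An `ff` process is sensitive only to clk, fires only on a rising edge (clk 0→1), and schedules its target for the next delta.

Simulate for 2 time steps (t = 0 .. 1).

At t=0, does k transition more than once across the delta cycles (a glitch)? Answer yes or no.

yes

t=0 Δ0: j=1 k=1 d=1 b=0 c=0 a=1 h=1 g=0 f=1 e=1 clk=0
  Δ1: clk:0→1
  Δ2: d:1→0, f:1→0
  Δ3: c:0→1, g:0→1
  Δ4: k:1→0, e:1→0
  Δ5: g:1→0
  Δ6: k:0→1
  (6Δ to stable)
t=1 Δ0: j=1 k=1 d=0 b=0 c=1 a=1 h=1 g=0 f=0 e=0 clk=1
  Δ1: clk:1→0
  (1Δ to stable)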